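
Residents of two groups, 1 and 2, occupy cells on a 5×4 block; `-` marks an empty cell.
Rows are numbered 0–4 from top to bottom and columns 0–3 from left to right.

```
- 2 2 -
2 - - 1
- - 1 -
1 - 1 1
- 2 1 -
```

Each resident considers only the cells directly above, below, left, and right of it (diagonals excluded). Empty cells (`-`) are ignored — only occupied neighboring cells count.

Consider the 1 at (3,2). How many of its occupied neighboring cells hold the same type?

Occupied neighbors of (3,2): (2,2)=1, (4,2)=1, (3,3)=1.
Same type (1): 3 of 3.

3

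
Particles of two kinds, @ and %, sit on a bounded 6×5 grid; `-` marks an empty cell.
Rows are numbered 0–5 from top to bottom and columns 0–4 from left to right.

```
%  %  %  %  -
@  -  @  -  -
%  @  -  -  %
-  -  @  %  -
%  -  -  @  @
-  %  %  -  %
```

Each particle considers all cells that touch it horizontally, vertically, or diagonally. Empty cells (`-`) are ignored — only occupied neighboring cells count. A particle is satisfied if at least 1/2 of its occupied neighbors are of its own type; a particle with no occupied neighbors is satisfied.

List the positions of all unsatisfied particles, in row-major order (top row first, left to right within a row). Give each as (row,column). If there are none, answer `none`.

(0,0)% 1/2 ✓
(0,1)% 2/4 ✓
(0,2)% 2/3 ✓
(0,3)% 1/2 ✓
(1,0)@ 1/4 ✗
(1,2)@ 1/4 ✗
(2,0)% 0/2 ✗
(2,1)@ 3/4 ✓
(2,4)% 1/1 ✓
(3,2)@ 2/3 ✓
(3,3)% 1/4 ✗
(4,0)% 1/1 ✓
(4,3)@ 2/5 ✗
(4,4)@ 1/3 ✗
(5,1)% 2/2 ✓
(5,2)% 1/2 ✓
(5,4)% 0/2 ✗

(1,0), (1,2), (2,0), (3,3), (4,3), (4,4), (5,4)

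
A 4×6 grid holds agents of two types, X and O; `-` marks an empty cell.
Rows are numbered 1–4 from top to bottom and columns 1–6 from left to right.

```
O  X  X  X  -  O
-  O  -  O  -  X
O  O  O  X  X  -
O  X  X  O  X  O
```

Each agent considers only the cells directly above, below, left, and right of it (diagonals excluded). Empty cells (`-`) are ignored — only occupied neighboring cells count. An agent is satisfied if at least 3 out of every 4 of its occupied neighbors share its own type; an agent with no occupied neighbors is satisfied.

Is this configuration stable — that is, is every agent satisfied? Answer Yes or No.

(1,1)O 0/1 not
(1,2)X 1/3 not
(1,3)X 2/2 satisfied
(1,4)X 1/2 not
(1,6)O 0/1 not
(2,2)O 1/2 not
(2,4)O 0/2 not
(2,6)X 0/1 not
(3,1)O 2/2 satisfied
(3,2)O 3/4 satisfied
(3,3)O 1/3 not
(3,4)X 1/4 not
(3,5)X 2/2 satisfied
(4,1)O 1/2 not
(4,2)X 1/3 not
(4,3)X 1/3 not
(4,4)O 0/3 not
(4,5)X 1/3 not
(4,6)O 0/1 not
For instance (1,1) has only 0/1 same-type neighbors, below 3/4.

No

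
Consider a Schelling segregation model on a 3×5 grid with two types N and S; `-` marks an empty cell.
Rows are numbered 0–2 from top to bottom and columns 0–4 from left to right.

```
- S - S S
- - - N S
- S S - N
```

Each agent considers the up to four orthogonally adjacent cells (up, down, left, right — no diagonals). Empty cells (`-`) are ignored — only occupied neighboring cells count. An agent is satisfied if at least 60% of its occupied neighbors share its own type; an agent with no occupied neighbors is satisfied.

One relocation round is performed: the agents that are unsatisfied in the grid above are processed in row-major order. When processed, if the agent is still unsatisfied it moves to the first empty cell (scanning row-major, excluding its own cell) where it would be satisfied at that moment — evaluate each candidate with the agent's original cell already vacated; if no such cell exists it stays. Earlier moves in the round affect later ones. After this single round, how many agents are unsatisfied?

Initially unsatisfied (in order): (0,3), (1,3), (1,4), (2,4).
  (0,3) → (0,0).
  (1,3): no empty cell satisfies it; stays.
  (1,4) → (0,2).
  (2,4): now satisfied by earlier moves; stays.
Resulting grid:
S S S - S
- - - N -
- S S - N
All satisfied now.

0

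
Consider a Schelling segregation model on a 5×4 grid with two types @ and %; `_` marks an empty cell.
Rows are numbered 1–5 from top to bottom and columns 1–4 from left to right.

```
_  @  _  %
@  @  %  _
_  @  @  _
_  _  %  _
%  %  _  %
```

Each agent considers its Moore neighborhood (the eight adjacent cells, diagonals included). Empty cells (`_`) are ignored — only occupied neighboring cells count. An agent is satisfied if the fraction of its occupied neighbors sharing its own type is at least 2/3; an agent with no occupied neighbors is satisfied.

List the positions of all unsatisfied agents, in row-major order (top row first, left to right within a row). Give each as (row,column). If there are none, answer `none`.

Row 1: (1,2)@ 2/3 satisfied · (1,4)% 1/1 satisfied
Row 2: (2,1)@ 3/3 satisfied · (2,2)@ 4/5 satisfied · (2,3)% 1/5 not
Row 3: (3,2)@ 3/5 not · (3,3)@ 2/4 not
Row 4: (4,3)% 2/4 not
Row 5: (5,1)% 1/1 satisfied · (5,2)% 2/2 satisfied · (5,4)% 1/1 satisfied

(2,3), (3,2), (3,3), (4,3)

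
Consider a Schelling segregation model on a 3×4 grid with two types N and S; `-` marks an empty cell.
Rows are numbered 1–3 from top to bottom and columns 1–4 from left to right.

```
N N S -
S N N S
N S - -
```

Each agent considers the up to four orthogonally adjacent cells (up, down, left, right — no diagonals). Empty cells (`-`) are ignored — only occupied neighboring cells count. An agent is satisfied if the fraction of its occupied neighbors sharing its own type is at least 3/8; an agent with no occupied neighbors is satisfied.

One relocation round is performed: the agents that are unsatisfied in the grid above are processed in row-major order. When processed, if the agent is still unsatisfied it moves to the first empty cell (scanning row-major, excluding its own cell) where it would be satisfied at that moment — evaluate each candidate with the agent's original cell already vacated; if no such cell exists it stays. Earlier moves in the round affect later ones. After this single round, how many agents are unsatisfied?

Initially unsatisfied (in order): (1,3), (2,1), (2,3), (2,4), (3,1), (3,2).
  (1,3) → (1,4).
  (2,1) → (3,3).
  (2,3) → (1,3).
  (2,4): now satisfied by earlier moves; stays.
  (3,1) → (2,1).
  (3,2): now satisfied by earlier moves; stays.
Resulting grid:
N N N S
N N - S
- S S -
All satisfied now.

0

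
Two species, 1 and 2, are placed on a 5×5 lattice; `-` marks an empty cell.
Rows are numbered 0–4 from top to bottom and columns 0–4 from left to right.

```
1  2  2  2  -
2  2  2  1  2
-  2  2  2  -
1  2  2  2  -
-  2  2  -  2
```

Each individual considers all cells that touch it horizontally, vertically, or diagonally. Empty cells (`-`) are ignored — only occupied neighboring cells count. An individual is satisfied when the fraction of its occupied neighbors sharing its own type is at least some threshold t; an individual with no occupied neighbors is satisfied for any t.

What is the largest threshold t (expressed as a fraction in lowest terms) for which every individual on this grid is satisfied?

(0,0)1 0/3
(0,1)2 4/5
(0,2)2 4/5
(0,3)2 3/4
(1,0)2 3/4
(1,1)2 6/7
(1,2)2 7/8
(1,3)1 0/6
(1,4)2 2/3
(2,1)2 6/7
(2,2)2 7/8
(2,3)2 5/6
(3,0)1 0/3
(3,1)2 5/6
(3,2)2 7/7
(3,3)2 5/5
(4,1)2 3/4
(4,2)2 4/4
(4,4)2 1/1
The smallest same-type fraction is 0/3 at (0,0), which reduces to 0/1. Any threshold above that leaves this individual unsatisfied.

0/1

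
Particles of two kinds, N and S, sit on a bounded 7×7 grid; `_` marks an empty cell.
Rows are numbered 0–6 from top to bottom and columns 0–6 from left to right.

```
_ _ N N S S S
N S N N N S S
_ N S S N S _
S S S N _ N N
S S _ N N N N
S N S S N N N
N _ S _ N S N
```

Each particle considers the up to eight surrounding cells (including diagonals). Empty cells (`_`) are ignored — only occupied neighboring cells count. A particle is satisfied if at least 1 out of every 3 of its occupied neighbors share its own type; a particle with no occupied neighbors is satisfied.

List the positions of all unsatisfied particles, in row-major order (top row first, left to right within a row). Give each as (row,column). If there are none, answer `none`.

(1,1), (2,1), (2,3), (5,1), (6,5)

Row 0: (0,2)N 3/4 satisfied · (0,3)N 4/5 satisfied · (0,4)S 2/5 satisfied · (0,5)S 4/5 satisfied · (0,6)S 3/3 satisfied
Row 1: (1,0)N 1/2 satisfied · (1,1)S 1/5 not · (1,2)N 4/7 satisfied · (1,3)N 5/8 satisfied · (1,4)N 3/8 satisfied · (1,5)S 5/7 satisfied · (1,6)S 4/4 satisfied
Row 2: (2,1)N 2/7 not · (2,2)S 4/8 satisfied · (2,3)S 2/7 not · (2,4)N 4/7 satisfied · (2,5)S 2/6 satisfied
Row 3: (3,0)S 3/4 satisfied · (3,1)S 5/6 satisfied · (3,2)S 4/7 satisfied · (3,3)N 3/6 satisfied · (3,5)N 5/6 satisfied · (3,6)N 3/4 satisfied
Row 4: (4,0)S 4/5 satisfied · (4,1)S 6/7 satisfied · (4,3)N 3/6 satisfied · (4,4)N 6/7 satisfied · (4,5)N 7/7 satisfied · (4,6)N 5/5 satisfied
Row 5: (5,0)S 2/4 satisfied · (5,1)N 1/6 not · (5,2)S 3/5 satisfied · (5,3)S 2/6 satisfied · (5,4)N 5/7 satisfied · (5,5)N 7/8 satisfied · (5,6)N 4/5 satisfied
Row 6: (6,0)N 1/2 satisfied · (6,2)S 2/3 satisfied · (6,4)N 2/4 satisfied · (6,5)S 0/5 not · (6,6)N 2/3 satisfied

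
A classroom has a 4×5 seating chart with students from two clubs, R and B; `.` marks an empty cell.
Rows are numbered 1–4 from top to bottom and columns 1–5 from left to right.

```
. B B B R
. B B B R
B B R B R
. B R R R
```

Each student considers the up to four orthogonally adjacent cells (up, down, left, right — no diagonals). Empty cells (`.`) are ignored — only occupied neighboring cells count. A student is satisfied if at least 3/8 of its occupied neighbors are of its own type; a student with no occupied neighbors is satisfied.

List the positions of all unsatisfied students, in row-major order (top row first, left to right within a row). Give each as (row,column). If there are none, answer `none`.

(3,3), (3,4)

Row 1: (1,2)B 2/2 satisfied · (1,3)B 3/3 satisfied · (1,4)B 2/3 satisfied · (1,5)R 1/2 satisfied
Row 2: (2,2)B 3/3 satisfied · (2,3)B 3/4 satisfied · (2,4)B 3/4 satisfied · (2,5)R 2/3 satisfied
Row 3: (3,1)B 1/1 satisfied · (3,2)B 3/4 satisfied · (3,3)R 1/4 not · (3,4)B 1/4 not · (3,5)R 2/3 satisfied
Row 4: (4,2)B 1/2 satisfied · (4,3)R 2/3 satisfied · (4,4)R 2/3 satisfied · (4,5)R 2/2 satisfied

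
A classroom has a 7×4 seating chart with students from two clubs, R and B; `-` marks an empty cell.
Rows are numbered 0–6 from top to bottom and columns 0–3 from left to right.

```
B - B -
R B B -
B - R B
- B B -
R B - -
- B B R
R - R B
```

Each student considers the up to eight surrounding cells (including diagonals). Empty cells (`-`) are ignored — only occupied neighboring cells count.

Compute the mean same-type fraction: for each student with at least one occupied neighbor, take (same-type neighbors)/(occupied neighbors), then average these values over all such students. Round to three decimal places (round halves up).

Row 0: (0,0)B 1/2 · (0,2)B 2/2
Row 1: (1,0)R 0/3 · (1,1)B 4/6 · (1,2)B 3/4
Row 2: (2,0)B 2/3 · (2,2)R 0/5 · (2,3)B 2/3
Row 3: (3,1)B 3/5 · (3,2)B 3/4
Row 4: (4,0)R 0/3 · (4,1)B 4/5
Row 5: (5,1)B 2/5 · (5,2)B 3/5 · (5,3)R 1/3
Row 6: (6,0)R 0/1 · (6,2)R 1/4 · (6,3)B 1/3
Sum over 18 students: 1/2 + 2/2 + 0/3 + 4/6 + 3/4 + 2/3 + 0/5 + 2/3 + 3/5 + 3/4 + 0/3 + 4/5 + 2/5 + 3/5 + 1/3 + 0/1 + 1/4 + 1/3 = 499/60; mean = 499/60 ÷ 18 = 499/1080 = 0.462037… → 0.462.

0.462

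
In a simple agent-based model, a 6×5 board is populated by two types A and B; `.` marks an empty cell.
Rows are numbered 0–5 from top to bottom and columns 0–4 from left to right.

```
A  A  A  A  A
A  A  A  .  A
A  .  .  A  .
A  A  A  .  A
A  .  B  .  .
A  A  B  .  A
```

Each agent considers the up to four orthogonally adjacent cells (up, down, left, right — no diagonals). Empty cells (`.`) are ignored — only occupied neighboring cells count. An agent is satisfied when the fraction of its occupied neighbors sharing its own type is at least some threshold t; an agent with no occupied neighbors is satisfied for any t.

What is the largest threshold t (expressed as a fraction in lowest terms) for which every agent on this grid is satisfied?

1/2

(0,0)A 2/2
(0,1)A 3/3
(0,2)A 3/3
(0,3)A 2/2
(0,4)A 2/2
(1,0)A 3/3
(1,1)A 3/3
(1,2)A 2/2
(1,4)A 1/1
(2,0)A 2/2
(2,3)A — no occupied neighbors
(3,0)A 3/3
(3,1)A 2/2
(3,2)A 1/2
(3,4)A — no occupied neighbors
(4,0)A 2/2
(4,2)B 1/2
(5,0)A 2/2
(5,1)A 1/2
(5,2)B 1/2
(5,4)A — no occupied neighbors
The smallest same-type fraction is 1/2 at (3,2), which reduces to 1/2. Any threshold above that leaves this agent unsatisfied.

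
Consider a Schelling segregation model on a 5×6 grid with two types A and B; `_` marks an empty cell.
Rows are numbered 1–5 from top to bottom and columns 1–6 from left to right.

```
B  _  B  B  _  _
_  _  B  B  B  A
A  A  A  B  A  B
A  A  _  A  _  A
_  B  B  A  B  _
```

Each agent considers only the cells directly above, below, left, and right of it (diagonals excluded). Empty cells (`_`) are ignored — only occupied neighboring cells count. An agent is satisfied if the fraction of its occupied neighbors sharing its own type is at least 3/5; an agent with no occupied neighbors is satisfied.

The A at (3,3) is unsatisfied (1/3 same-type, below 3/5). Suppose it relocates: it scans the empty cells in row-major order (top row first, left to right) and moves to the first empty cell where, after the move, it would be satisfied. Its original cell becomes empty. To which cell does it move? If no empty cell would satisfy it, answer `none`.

Vacating (3,3). Empty cells in order:
  (1,2): 0/2 same-type → still unsatisfied.
  (1,5): 0/2 same-type → still unsatisfied.
  (1,6): 1/1 same-type → satisfied — stop here.

(1,6)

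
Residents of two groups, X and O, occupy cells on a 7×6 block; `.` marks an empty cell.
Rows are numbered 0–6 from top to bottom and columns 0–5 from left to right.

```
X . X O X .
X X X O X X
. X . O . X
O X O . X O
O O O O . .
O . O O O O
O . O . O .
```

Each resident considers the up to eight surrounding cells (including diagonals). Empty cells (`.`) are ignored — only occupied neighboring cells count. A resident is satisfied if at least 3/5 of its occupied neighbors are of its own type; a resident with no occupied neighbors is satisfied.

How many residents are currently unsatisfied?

11

(0,0)X 2/2 satisfied
(0,2)X 2/4 not
(0,3)O 1/5 not
(0,4)X 2/4 not
(1,0)X 3/3 satisfied
(1,1)X 5/5 satisfied
(1,2)X 3/6 not
(1,3)O 2/6 not
(1,4)X 3/6 not
(1,5)X 3/3 satisfied
(2,1)X 4/6 satisfied
(2,3)O 2/5 not
(2,5)X 3/4 satisfied
(3,0)O 2/4 not
(3,1)X 1/6 not
(3,2)O 4/6 satisfied
(3,4)X 1/4 not
(3,5)O 0/2 not
(4,0)O 3/4 satisfied
(4,1)O 6/7 satisfied
(4,2)O 5/6 satisfied
(4,3)O 5/6 satisfied
(5,0)O 3/3 satisfied
(5,2)O 5/5 satisfied
(5,3)O 6/6 satisfied
(5,4)O 4/4 satisfied
(5,5)O 2/2 satisfied
(6,0)O 1/1 satisfied
(6,2)O 2/2 satisfied
(6,4)O 3/3 satisfied
Unsatisfied: (0,2), (0,3), (0,4), (1,2), (1,3), (1,4), (2,3), (3,0), (3,1), (3,4), (3,5) — 11 in total.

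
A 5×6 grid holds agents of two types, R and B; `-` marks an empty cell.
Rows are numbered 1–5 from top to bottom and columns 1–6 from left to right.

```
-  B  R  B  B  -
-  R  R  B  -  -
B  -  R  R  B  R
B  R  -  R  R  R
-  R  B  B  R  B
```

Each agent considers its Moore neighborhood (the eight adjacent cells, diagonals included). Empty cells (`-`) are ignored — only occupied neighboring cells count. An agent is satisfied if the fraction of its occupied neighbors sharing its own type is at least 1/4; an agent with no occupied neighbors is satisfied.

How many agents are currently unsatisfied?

3

Row 1: (1,2)B 0/3 ✗ · (1,3)R 2/5 ✓ · (1,4)B 2/4 ✓ · (1,5)B 2/2 ✓
Row 2: (2,2)R 3/5 ✓ · (2,3)R 4/7 ✓ · (2,4)B 3/7 ✓
Row 3: (3,1)B 1/3 ✓ · (3,3)R 5/6 ✓ · (3,4)R 4/6 ✓ · (3,5)B 1/6 ✗ · (3,6)R 2/3 ✓
Row 4: (4,1)B 1/3 ✓ · (4,2)R 2/5 ✓ · (4,4)R 4/7 ✓ · (4,5)R 5/8 ✓ · (4,6)R 3/5 ✓
Row 5: (5,2)R 1/3 ✓ · (5,3)B 1/4 ✓ · (5,4)B 1/4 ✓ · (5,5)R 3/5 ✓ · (5,6)B 0/3 ✗
Unsatisfied: (1,2), (3,5), (5,6) — 3 in total.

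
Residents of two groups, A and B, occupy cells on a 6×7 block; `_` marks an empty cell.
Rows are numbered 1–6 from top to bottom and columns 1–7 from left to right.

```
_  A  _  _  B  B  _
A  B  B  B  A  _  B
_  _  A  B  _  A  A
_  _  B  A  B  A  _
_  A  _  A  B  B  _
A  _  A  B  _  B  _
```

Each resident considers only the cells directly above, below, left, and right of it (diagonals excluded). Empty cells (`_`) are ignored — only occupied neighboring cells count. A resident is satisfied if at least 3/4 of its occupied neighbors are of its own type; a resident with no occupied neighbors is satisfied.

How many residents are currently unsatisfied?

20

Row 1: (1,2)A 0/1 ✗ · (1,5)B 1/2 ✗ · (1,6)B 1/1 ✓
Row 2: (2,1)A 0/1 ✗ · (2,2)B 1/3 ✗ · (2,3)B 2/3 ✗ · (2,4)B 2/3 ✗ · (2,5)A 0/2 ✗ · (2,7)B 0/1 ✗
Row 3: (3,3)A 0/3 ✗ · (3,4)B 1/3 ✗ · (3,6)A 2/2 ✓ · (3,7)A 1/2 ✗
Row 4: (4,3)B 0/2 ✗ · (4,4)A 1/4 ✗ · (4,5)B 1/3 ✗ · (4,6)A 1/3 ✗
Row 5: (5,2)A 0/0 ✓ · (5,4)A 1/3 ✗ · (5,5)B 2/3 ✗ · (5,6)B 2/3 ✗
Row 6: (6,1)A 0/0 ✓ · (6,3)A 0/1 ✗ · (6,4)B 0/2 ✗ · (6,6)B 1/1 ✓
Unsatisfied: (1,2), (1,5), (2,1), (2,2), (2,3), (2,4), (2,5), (2,7), (3,3), (3,4), (3,7), (4,3), (4,4), (4,5), (4,6), (5,4), (5,5), (5,6), (6,3), (6,4) — 20 in total.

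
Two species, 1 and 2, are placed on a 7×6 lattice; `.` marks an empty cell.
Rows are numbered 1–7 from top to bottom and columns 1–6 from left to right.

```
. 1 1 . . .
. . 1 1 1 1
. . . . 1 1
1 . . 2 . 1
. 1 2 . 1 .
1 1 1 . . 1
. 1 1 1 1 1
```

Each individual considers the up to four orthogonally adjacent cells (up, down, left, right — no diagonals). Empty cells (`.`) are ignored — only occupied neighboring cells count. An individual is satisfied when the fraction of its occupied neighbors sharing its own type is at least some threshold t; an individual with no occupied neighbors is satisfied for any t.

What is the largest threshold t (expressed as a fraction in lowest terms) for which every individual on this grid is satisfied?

0/1

Row 1: (1,2)1 1/1 · (1,3)1 2/2
Row 2: (2,3)1 2/2 · (2,4)1 2/2 · (2,5)1 3/3 · (2,6)1 2/2
Row 3: (3,5)1 2/2 · (3,6)1 3/3
Row 4: (4,1)1 — no occupied neighbors · (4,4)2 — no occupied neighbors · (4,6)1 1/1
Row 5: (5,2)1 1/2 · (5,3)2 0/2 · (5,5)1 — no occupied neighbors
Row 6: (6,1)1 1/1 · (6,2)1 4/4 · (6,3)1 2/3 · (6,6)1 1/1
Row 7: (7,2)1 2/2 · (7,3)1 3/3 · (7,4)1 2/2 · (7,5)1 2/2 · (7,6)1 2/2
The smallest same-type fraction is 0/2 at (5,3), which reduces to 0/1. Any threshold above that leaves this individual unsatisfied.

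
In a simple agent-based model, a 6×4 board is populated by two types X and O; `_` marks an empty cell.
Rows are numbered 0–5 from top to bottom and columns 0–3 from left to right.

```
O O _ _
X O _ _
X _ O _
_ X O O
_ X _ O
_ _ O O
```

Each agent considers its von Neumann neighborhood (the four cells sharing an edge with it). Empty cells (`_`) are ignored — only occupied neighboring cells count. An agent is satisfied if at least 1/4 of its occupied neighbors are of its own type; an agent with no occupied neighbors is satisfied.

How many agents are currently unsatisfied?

0

Row 0: (0,0)O 1/2 ✓ · (0,1)O 2/2 ✓
Row 1: (1,0)X 1/3 ✓ · (1,1)O 1/2 ✓
Row 2: (2,0)X 1/1 ✓ · (2,2)O 1/1 ✓
Row 3: (3,1)X 1/2 ✓ · (3,2)O 2/3 ✓ · (3,3)O 2/2 ✓
Row 4: (4,1)X 1/1 ✓ · (4,3)O 2/2 ✓
Row 5: (5,2)O 1/1 ✓ · (5,3)O 2/2 ✓
Every one meets the threshold.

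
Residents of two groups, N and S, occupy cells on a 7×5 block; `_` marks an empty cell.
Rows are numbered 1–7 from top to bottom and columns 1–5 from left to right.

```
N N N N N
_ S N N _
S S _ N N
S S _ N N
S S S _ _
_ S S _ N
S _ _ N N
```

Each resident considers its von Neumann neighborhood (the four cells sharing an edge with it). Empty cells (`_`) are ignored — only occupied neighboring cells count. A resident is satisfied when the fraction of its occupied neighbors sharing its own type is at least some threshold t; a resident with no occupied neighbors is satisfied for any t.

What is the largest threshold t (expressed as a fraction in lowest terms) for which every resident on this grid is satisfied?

1/3

Row 1: (1,1)N 1/1 · (1,2)N 2/3 · (1,3)N 3/3 · (1,4)N 3/3 · (1,5)N 1/1
Row 2: (2,2)S 1/3 · (2,3)N 2/3 · (2,4)N 3/3
Row 3: (3,1)S 2/2 · (3,2)S 3/3 · (3,4)N 3/3 · (3,5)N 2/2
Row 4: (4,1)S 3/3 · (4,2)S 3/3 · (4,4)N 2/2 · (4,5)N 2/2
Row 5: (5,1)S 2/2 · (5,2)S 4/4 · (5,3)S 2/2
Row 6: (6,2)S 2/2 · (6,3)S 2/2 · (6,5)N 1/1
Row 7: (7,1)S — no occupied neighbors · (7,4)N 1/1 · (7,5)N 2/2
The smallest same-type fraction is 1/3 at (2,2), which reduces to 1/3. Any threshold above that leaves this resident unsatisfied.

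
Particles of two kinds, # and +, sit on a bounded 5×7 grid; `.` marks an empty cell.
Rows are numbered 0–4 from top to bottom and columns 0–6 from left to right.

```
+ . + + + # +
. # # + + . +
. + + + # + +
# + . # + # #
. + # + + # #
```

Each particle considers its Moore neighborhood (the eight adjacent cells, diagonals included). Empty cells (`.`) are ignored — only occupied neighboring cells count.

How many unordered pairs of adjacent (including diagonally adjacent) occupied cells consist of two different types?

38

Scan each occupied cell's neighbors to the right and below (and the two forward diagonals) so each pair is counted once.
Row 0: +(0,0)–#(1,1)≠ +(0,2)–+(0,3)= +(0,2)–#(1,2)≠ +(0,2)–+(1,3)= +(0,2)–#(1,1)≠ +(0,3)–+(0,4)= +(0,3)–+(1,3)= +(0,3)–+(1,4)= +(0,3)–#(1,2)≠ +(0,4)–#(0,5)≠ +(0,4)–+(1,4)= +(0,4)–+(1,3)= #(0,5)–+(0,6)≠ #(0,5)–+(1,6)≠ #(0,5)–+(1,4)≠ +(0,6)–+(1,6)=  → 8/16 unlike.
Row 1: #(1,1)–#(1,2)= #(1,1)–+(2,1)≠ #(1,1)–+(2,2)≠ #(1,2)–+(1,3)≠ #(1,2)–+(2,2)≠ #(1,2)–+(2,3)≠ #(1,2)–+(2,1)≠ +(1,3)–+(1,4)= +(1,3)–+(2,3)= +(1,3)–#(2,4)≠ +(1,3)–+(2,2)= +(1,4)–#(2,4)≠ +(1,4)–+(2,5)= +(1,4)–+(2,3)= +(1,6)–+(2,6)= +(1,6)–+(2,5)=  → 8/16 unlike.
Row 2: +(2,1)–+(2,2)= +(2,1)–+(3,1)= +(2,1)–#(3,0)≠ +(2,2)–+(2,3)= +(2,2)–#(3,3)≠ +(2,2)–+(3,1)= +(2,3)–#(2,4)≠ +(2,3)–#(3,3)≠ +(2,3)–+(3,4)= #(2,4)–+(2,5)≠ #(2,4)–+(3,4)≠ #(2,4)–#(3,5)= #(2,4)–#(3,3)= +(2,5)–+(2,6)= +(2,5)–#(3,5)≠ +(2,5)–#(3,6)≠ +(2,5)–+(3,4)= +(2,6)–#(3,6)≠ +(2,6)–#(3,5)≠  → 10/19 unlike.
Row 3: #(3,0)–+(3,1)≠ #(3,0)–+(4,1)≠ +(3,1)–+(4,1)= +(3,1)–#(4,2)≠ #(3,3)–+(3,4)≠ #(3,3)–+(4,3)≠ #(3,3)–+(4,4)≠ #(3,3)–#(4,2)= +(3,4)–#(3,5)≠ +(3,4)–+(4,4)= +(3,4)–#(4,5)≠ +(3,4)–+(4,3)= #(3,5)–#(3,6)= #(3,5)–#(4,5)= #(3,5)–#(4,6)= #(3,5)–+(4,4)≠ #(3,6)–#(4,6)= #(3,6)–#(4,5)=  → 9/18 unlike.
Row 4: +(4,1)–#(4,2)≠ #(4,2)–+(4,3)≠ +(4,3)–+(4,4)= +(4,4)–#(4,5)≠ #(4,5)–#(4,6)=  → 3/5 unlike.
Total adjacent occupied pairs: 74; unlike-type pairs: 38.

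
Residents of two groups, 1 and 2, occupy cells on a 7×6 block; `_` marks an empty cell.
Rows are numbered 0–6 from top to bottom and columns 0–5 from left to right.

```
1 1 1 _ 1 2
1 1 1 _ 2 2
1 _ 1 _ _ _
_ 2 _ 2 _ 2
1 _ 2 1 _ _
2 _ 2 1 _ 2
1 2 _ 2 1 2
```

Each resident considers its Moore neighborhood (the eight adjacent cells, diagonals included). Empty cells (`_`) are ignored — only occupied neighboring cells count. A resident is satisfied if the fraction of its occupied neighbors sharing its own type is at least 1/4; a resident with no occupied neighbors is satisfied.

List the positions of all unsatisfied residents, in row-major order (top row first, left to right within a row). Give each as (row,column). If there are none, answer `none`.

(0,4), (4,0), (6,0)

Row 0: (0,0)1 3/3 satisfied · (0,1)1 5/5 satisfied · (0,2)1 3/3 satisfied · (0,4)1 0/3 not · (0,5)2 2/3 satisfied
Row 1: (1,0)1 4/4 satisfied · (1,1)1 7/7 satisfied · (1,2)1 4/4 satisfied · (1,4)2 2/3 satisfied · (1,5)2 2/3 satisfied
Row 2: (2,0)1 2/3 satisfied · (2,2)1 2/4 satisfied
Row 3: (3,1)2 1/4 satisfied · (3,3)2 1/3 satisfied · (3,5)2 0/0 satisfied
Row 4: (4,0)1 0/2 not · (4,2)2 3/5 satisfied · (4,3)1 1/4 satisfied
Row 5: (5,0)2 1/3 satisfied · (5,2)2 3/5 satisfied · (5,3)1 2/5 satisfied · (5,5)2 1/2 satisfied
Row 6: (6,0)1 0/2 not · (6,1)2 2/3 satisfied · (6,3)2 1/3 satisfied · (6,4)1 1/4 satisfied · (6,5)2 1/2 satisfied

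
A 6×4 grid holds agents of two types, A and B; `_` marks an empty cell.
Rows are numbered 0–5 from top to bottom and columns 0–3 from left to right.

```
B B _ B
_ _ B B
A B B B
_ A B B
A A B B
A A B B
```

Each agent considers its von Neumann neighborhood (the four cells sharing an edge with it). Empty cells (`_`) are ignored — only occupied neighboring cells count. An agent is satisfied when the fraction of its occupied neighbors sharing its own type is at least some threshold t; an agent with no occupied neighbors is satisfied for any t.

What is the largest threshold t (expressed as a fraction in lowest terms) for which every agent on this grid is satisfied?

0/1

(0,0)B 1/1
(0,1)B 1/1
(0,3)B 1/1
(1,2)B 2/2
(1,3)B 3/3
(2,0)A 0/1
(2,1)B 1/3
(2,2)B 4/4
(2,3)B 3/3
(3,1)A 1/3
(3,2)B 3/4
(3,3)B 3/3
(4,0)A 2/2
(4,1)A 3/4
(4,2)B 3/4
(4,3)B 3/3
(5,0)A 2/2
(5,1)A 2/3
(5,2)B 2/3
(5,3)B 2/2
The smallest same-type fraction is 0/1 at (2,0), which reduces to 0/1. Any threshold above that leaves this agent unsatisfied.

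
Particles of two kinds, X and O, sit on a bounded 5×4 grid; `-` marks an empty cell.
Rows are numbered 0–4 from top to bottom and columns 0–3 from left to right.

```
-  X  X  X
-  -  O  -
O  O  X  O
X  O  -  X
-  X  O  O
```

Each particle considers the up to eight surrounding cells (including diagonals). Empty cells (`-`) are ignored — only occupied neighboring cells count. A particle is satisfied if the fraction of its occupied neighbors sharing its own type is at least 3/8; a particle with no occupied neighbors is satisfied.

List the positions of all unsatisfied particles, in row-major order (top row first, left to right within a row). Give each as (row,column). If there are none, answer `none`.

(0,1)X 1/2 satisfied
(0,2)X 2/3 satisfied
(0,3)X 1/2 satisfied
(1,2)O 2/6 not
(2,0)O 2/3 satisfied
(2,1)O 3/5 satisfied
(2,2)X 1/5 not
(2,3)O 1/3 not
(3,0)X 1/4 not
(3,1)O 3/6 satisfied
(3,3)X 1/4 not
(4,1)X 1/3 not
(4,2)O 2/4 satisfied
(4,3)O 1/2 satisfied

(1,2), (2,2), (2,3), (3,0), (3,3), (4,1)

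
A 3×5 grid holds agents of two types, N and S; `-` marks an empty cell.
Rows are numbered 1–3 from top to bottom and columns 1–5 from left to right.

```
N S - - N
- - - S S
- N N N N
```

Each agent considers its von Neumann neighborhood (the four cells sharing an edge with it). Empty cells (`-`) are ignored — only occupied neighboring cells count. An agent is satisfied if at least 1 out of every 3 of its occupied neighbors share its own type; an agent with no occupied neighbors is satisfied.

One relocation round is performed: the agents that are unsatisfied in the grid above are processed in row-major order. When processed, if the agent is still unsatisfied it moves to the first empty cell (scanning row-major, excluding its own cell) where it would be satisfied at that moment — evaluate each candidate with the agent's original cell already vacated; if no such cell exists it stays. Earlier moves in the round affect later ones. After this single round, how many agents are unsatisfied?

Initially unsatisfied (in order): (1,1), (1,2), (1,5).
  (1,1) → (1,4).
  (1,2): now satisfied by earlier moves; stays.
  (1,5): now satisfied by earlier moves; stays.
Resulting grid:
- S - N N
- - - S S
- N N N N
All satisfied now.

0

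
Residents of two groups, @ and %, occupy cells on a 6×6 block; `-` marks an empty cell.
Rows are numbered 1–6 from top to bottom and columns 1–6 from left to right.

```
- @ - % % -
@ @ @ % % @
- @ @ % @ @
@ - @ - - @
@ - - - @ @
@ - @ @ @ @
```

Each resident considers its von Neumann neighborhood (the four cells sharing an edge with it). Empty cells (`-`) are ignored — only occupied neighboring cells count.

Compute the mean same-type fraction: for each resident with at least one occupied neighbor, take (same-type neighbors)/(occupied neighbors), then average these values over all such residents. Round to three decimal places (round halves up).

0.873

Row 1: (1,2)@ 1/1 · (1,4)% 2/2 · (1,5)% 2/2
Row 2: (2,1)@ 1/1 · (2,2)@ 4/4 · (2,3)@ 2/3 · (2,4)% 3/4 · (2,5)% 2/4 · (2,6)@ 1/2
Row 3: (3,2)@ 2/2 · (3,3)@ 3/4 · (3,4)% 1/3 · (3,5)@ 1/3 · (3,6)@ 3/3
Row 4: (4,1)@ 1/1 · (4,3)@ 1/1 · (4,6)@ 2/2
Row 5: (5,1)@ 2/2 · (5,5)@ 2/2 · (5,6)@ 3/3
Row 6: (6,1)@ 1/1 · (6,3)@ 1/1 · (6,4)@ 2/2 · (6,5)@ 3/3 · (6,6)@ 2/2
Sum over 25 residents: 1/1 + 2/2 + 2/2 + 1/1 + 4/4 + 2/3 + 3/4 + 2/4 + 1/2 + 2/2 + 3/4 + 1/3 + 1/3 + 3/3 + 1/1 + 1/1 + 2/2 + 2/2 + 2/2 + 3/3 + 1/1 + 1/1 + 2/2 + 3/3 + 2/2 = 131/6; mean = 131/6 ÷ 25 = 131/150 = 0.873333… → 0.873.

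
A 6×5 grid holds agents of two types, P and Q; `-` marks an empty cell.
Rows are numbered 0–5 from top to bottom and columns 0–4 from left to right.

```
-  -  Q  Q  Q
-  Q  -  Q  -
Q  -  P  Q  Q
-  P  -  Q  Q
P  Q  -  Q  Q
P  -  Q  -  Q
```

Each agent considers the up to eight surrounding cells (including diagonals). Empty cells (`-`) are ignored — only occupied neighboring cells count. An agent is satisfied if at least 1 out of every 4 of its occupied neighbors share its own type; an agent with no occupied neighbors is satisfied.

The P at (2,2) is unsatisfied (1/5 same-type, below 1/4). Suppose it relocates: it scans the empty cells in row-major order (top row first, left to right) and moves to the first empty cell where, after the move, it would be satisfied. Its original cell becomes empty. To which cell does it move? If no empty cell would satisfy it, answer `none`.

Vacating (2,2). Empty cells in order:
  (0,0): 0/1 same-type → still unsatisfied.
  (0,1): 0/2 same-type → still unsatisfied.
  (1,0): 0/2 same-type → still unsatisfied.
  (1,2): 0/5 same-type → still unsatisfied.
  (1,4): 0/5 same-type → still unsatisfied.
  (2,1): 1/3 same-type → satisfied — stop here.

(2,1)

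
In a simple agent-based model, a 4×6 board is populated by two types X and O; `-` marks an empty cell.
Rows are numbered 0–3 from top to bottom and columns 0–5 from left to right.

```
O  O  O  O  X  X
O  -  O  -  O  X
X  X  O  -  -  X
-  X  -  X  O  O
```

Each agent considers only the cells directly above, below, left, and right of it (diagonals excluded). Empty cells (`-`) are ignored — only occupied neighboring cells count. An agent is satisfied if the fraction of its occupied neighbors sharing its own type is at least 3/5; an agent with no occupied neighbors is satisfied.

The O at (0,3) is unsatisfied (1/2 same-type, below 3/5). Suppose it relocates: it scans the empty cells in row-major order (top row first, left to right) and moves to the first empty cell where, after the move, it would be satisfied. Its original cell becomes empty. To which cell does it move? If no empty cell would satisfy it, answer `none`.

(1,1)

Vacating (0,3). Empty cells in order:
  (1,1): 3/4 same-type → satisfied — stop here.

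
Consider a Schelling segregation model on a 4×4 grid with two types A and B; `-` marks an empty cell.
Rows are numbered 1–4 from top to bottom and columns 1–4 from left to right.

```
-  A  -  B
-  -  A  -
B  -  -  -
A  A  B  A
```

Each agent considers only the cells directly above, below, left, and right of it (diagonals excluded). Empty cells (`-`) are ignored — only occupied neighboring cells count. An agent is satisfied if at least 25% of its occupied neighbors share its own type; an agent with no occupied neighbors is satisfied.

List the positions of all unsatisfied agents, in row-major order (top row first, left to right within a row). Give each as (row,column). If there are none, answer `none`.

(1,2)A 0/0 ok
(1,4)B 0/0 ok
(2,3)A 0/0 ok
(3,1)B 0/1 unhappy
(4,1)A 1/2 ok
(4,2)A 1/2 ok
(4,3)B 0/2 unhappy
(4,4)A 0/1 unhappy

(3,1), (4,3), (4,4)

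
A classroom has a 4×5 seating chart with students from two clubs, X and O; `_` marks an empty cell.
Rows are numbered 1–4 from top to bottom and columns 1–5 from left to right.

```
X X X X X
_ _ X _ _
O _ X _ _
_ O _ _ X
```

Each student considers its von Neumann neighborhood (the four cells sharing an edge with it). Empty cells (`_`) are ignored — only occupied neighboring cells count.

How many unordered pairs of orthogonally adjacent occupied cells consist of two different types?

Scan each occupied cell's neighbors to the right and below so each pair is counted once.
From row 1: 0 unlike of 5 pairs (running 0/5).
From row 2: 0 unlike of 1 pairs (running 0/6).
Total adjacent occupied pairs: 6; unlike-type pairs: 0.

0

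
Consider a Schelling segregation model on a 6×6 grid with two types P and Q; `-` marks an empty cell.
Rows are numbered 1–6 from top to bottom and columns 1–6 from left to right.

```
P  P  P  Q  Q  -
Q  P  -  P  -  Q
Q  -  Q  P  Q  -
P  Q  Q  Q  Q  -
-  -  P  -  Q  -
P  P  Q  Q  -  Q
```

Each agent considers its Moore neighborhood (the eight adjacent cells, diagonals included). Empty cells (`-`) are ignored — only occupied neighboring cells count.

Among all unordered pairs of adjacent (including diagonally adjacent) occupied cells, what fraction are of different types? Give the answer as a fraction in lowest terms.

Scan each occupied cell's neighbors to the right and below (and the two forward diagonals) so each pair is counted once.
Row 1: P(1,1)–P(1,2)= P(1,1)–Q(2,1)≠ P(1,1)–P(2,2)= P(1,2)–P(1,3)= P(1,2)–P(2,2)= P(1,2)–Q(2,1)≠ P(1,3)–Q(1,4)≠ P(1,3)–P(2,4)= P(1,3)–P(2,2)= Q(1,4)–Q(1,5)= Q(1,4)–P(2,4)≠ Q(1,5)–Q(2,6)= Q(1,5)–P(2,4)≠  → 5/13 unlike.
Row 2: Q(2,1)–P(2,2)≠ Q(2,1)–Q(3,1)= P(2,2)–Q(3,3)≠ P(2,2)–Q(3,1)≠ P(2,4)–P(3,4)= P(2,4)–Q(3,5)≠ P(2,4)–Q(3,3)≠ Q(2,6)–Q(3,5)=  → 5/8 unlike.
Row 3: Q(3,1)–P(4,1)≠ Q(3,1)–Q(4,2)= Q(3,3)–P(3,4)≠ Q(3,3)–Q(4,3)= Q(3,3)–Q(4,4)= Q(3,3)–Q(4,2)= P(3,4)–Q(3,5)≠ P(3,4)–Q(4,4)≠ P(3,4)–Q(4,5)≠ P(3,4)–Q(4,3)≠ Q(3,5)–Q(4,5)= Q(3,5)–Q(4,4)=  → 6/12 unlike.
Row 4: P(4,1)–Q(4,2)≠ Q(4,2)–Q(4,3)= Q(4,2)–P(5,3)≠ Q(4,3)–Q(4,4)= Q(4,3)–P(5,3)≠ Q(4,4)–Q(4,5)= Q(4,4)–Q(5,5)= Q(4,4)–P(5,3)≠ Q(4,5)–Q(5,5)=  → 4/9 unlike.
Row 5: P(5,3)–Q(6,3)≠ P(5,3)–Q(6,4)≠ P(5,3)–P(6,2)= Q(5,5)–Q(6,6)= Q(5,5)–Q(6,4)=  → 2/5 unlike.
Row 6: P(6,1)–P(6,2)= P(6,2)–Q(6,3)≠ Q(6,3)–Q(6,4)=  → 1/3 unlike.
Total adjacent occupied pairs: 50; unlike-type pairs: 23.
23/50 is already in lowest terms.

23/50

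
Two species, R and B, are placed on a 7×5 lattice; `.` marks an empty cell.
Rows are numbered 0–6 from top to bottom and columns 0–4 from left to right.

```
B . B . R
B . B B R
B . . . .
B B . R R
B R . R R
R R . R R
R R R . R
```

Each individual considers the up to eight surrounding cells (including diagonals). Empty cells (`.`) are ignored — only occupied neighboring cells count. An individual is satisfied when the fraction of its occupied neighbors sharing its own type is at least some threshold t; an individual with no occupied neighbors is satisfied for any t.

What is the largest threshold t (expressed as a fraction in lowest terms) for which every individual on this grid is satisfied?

Row 0: (0,0)B 1/1 · (0,2)B 2/2 · (0,4)R 1/2
Row 1: (1,0)B 2/2 · (1,2)B 2/2 · (1,3)B 2/4 · (1,4)R 1/2
Row 2: (2,0)B 3/3
Row 3: (3,0)B 3/4 · (3,1)B 3/4 · (3,3)R 3/3 · (3,4)R 3/3
Row 4: (4,0)B 2/5 · (4,1)R 2/5 · (4,3)R 5/5 · (4,4)R 5/5
Row 5: (5,0)R 4/5 · (5,1)R 5/6 · (5,3)R 5/5 · (5,4)R 4/4
Row 6: (6,0)R 3/3 · (6,1)R 4/4 · (6,2)R 3/3 · (6,4)R 2/2
The smallest same-type fraction is 2/5 at (4,0), which reduces to 2/5. Any threshold above that leaves this individual unsatisfied.

2/5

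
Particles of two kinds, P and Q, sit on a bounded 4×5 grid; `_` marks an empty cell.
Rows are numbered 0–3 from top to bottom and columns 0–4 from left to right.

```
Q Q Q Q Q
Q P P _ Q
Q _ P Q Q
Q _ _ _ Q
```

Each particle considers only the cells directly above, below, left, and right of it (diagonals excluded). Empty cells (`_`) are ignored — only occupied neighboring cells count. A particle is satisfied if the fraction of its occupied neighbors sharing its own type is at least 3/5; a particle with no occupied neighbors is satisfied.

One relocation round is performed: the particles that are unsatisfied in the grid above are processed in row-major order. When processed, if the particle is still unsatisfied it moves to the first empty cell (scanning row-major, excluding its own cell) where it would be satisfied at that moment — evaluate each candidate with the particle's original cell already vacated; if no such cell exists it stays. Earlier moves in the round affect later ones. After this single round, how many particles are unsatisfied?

Initially unsatisfied (in order): (1,1), (2,2), (2,3).
  (1,1) → (3,2).
  (2,2): now satisfied by earlier moves; stays.
  (2,3) → (1,1).
Resulting grid:
Q Q Q Q Q
Q Q P _ Q
Q _ P _ Q
Q _ P _ Q
Unsatisfied now: (1,2).

1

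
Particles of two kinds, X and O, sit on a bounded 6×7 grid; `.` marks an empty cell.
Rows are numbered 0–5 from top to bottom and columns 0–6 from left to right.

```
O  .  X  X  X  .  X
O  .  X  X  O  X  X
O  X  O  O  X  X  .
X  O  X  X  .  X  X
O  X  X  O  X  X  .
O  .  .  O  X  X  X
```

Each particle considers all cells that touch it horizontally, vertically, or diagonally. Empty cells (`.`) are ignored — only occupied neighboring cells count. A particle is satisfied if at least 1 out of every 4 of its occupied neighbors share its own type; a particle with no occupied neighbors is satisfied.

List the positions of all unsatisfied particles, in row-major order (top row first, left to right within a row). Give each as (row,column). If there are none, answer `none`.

(1,4), (4,3)

Row 0: (0,0)O 1/1 ✓ · (0,2)X 3/3 ✓ · (0,3)X 4/5 ✓ · (0,4)X 3/4 ✓ · (0,6)X 2/2 ✓
Row 1: (1,0)O 2/3 ✓ · (1,2)X 4/6 ✓ · (1,3)X 5/8 ✓ · (1,4)O 1/7 ✗ · (1,5)X 5/6 ✓ · (1,6)X 3/3 ✓
Row 2: (2,0)O 2/4 ✓ · (2,1)X 3/7 ✓ · (2,2)O 2/7 ✓ · (2,3)O 2/7 ✓ · (2,4)X 5/7 ✓ · (2,5)X 5/6 ✓
Row 3: (3,0)X 2/5 ✓ · (3,1)O 3/8 ✓ · (3,2)X 4/8 ✓ · (3,3)X 4/7 ✓ · (3,5)X 5/5 ✓ · (3,6)X 3/3 ✓
Row 4: (4,0)O 2/4 ✓ · (4,1)X 3/6 ✓ · (4,2)X 3/6 ✓ · (4,3)O 1/6 ✗ · (4,4)X 5/7 ✓ · (4,5)X 6/6 ✓
Row 5: (5,0)O 1/2 ✓ · (5,3)O 1/4 ✓ · (5,4)X 3/5 ✓ · (5,5)X 4/4 ✓ · (5,6)X 2/2 ✓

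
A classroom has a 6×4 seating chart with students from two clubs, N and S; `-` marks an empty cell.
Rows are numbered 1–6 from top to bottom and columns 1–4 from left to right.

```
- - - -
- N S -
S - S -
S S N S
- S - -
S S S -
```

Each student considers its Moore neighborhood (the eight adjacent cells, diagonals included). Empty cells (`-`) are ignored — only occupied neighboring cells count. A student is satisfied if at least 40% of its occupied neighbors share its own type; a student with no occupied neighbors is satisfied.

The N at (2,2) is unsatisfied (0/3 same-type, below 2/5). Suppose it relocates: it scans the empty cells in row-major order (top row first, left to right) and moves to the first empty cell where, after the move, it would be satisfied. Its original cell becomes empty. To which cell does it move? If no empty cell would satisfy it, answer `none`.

(1,1)

Vacating (2,2). Empty cells in order:
  (1,1): 0/0 same-type → satisfied — stop here.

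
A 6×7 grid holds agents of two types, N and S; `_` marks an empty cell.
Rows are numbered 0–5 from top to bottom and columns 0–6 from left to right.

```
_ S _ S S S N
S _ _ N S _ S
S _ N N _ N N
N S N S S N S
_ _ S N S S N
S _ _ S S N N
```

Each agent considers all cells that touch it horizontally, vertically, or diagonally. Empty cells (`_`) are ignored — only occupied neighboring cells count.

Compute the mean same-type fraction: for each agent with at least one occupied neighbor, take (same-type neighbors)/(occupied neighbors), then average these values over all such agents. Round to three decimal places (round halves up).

Row 0: (0,1)S 1/1 · (0,3)S 2/3 · (0,4)S 3/4 · (0,5)S 3/4 · (0,6)N 0/2
Row 1: (1,0)S 2/2 · (1,3)N 2/5 · (1,4)S 3/6 · (1,6)S 1/4
Row 2: (2,0)S 2/3 · (2,2)N 3/5 · (2,3)N 3/6 · (2,5)N 2/6 · (2,6)N 2/4
Row 3: (3,0)N 0/2 · (3,1)S 2/5 · (3,2)N 3/6 · (3,3)S 3/7 · (3,4)S 3/7 · (3,5)N 3/7 · (3,6)S 1/5
Row 4: (4,2)S 3/5 · (4,3)N 1/7 · (4,4)S 5/8 · (4,5)S 4/8 · (4,6)N 3/5
Row 5: (5,0)S — no occupied neighbors · (5,3)S 3/4 · (5,4)S 3/5 · (5,5)N 2/5 · (5,6)N 2/3
Sum over 30 agents: 1/1 + 2/3 + 3/4 + 3/4 + 0/2 + 2/2 + 2/5 + 3/6 + 1/4 + 2/3 + 3/5 + 3/6 + 2/6 + 2/4 + 0/2 + 2/5 + 3/6 + 3/7 + 3/7 + 3/7 + 1/5 + 3/5 + 1/7 + 5/8 + 4/8 + 3/5 + 3/4 + 3/5 + 2/5 + 2/3 = 12757/840; mean = 12757/840 ÷ 30 = 12757/25200 = 0.506230… → 0.506.

0.506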